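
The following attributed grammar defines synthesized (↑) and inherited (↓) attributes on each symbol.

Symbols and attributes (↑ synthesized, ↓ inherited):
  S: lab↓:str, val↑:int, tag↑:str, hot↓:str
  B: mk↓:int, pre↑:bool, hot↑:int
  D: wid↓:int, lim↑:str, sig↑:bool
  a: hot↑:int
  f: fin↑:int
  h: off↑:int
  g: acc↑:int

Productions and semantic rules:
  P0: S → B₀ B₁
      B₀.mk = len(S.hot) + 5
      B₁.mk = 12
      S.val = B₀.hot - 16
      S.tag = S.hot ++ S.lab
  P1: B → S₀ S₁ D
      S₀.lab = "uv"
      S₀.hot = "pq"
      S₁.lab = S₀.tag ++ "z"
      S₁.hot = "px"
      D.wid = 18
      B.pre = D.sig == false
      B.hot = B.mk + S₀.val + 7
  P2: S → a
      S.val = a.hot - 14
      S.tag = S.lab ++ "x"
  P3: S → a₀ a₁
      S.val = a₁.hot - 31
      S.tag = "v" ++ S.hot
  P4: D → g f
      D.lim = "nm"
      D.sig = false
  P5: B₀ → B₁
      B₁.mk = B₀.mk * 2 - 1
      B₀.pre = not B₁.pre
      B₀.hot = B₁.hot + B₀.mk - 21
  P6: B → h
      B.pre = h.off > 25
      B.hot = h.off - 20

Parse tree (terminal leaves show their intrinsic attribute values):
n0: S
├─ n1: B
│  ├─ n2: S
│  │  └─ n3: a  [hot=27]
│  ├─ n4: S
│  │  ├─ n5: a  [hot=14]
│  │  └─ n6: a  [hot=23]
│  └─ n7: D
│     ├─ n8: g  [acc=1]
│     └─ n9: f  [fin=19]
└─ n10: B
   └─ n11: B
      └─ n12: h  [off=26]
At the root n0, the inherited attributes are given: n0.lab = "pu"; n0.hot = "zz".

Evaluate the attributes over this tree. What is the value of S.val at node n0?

1. n0.lab = "pu"  [given at root]
2. n0.hot = "zz"  [given at root]
3. n1.mk = 7  [len(S.hot) + 5]
4. n2.lab = "uv"  ["uv"]
5. n2.hot = "pq"  ["pq"]
6. n3.hot = 27  [terminal]
7. n2.val = 13  [a.hot - 14]
8. n2.tag = "uvx"  [S.lab ++ "x"]
9. n4.lab = "uvxz"  [S₀.tag ++ "z"]
10. n4.hot = "px"  ["px"]
11. n5.hot = 14  [terminal]
12. n6.hot = 23  [terminal]
13. n4.val = -8  [a₁.hot - 31]
14. n4.tag = "vpx"  ["v" ++ S.hot]
15. n7.wid = 18  [18]
16. n8.acc = 1  [terminal]
17. n9.fin = 19  [terminal]
18. n7.lim = "nm"  ["nm"]
19. n7.sig = false  [false]
20. n1.pre = true  [D.sig == false]
21. n1.hot = 27  [B.mk + S₀.val + 7]
22. n10.mk = 12  [12]
23. n11.mk = 23  [B₀.mk * 2 - 1]
24. n12.off = 26  [terminal]
25. n11.pre = true  [h.off > 25]
26. n11.hot = 6  [h.off - 20]
27. n10.pre = false  [not B₁.pre]
28. n10.hot = -3  [B₁.hot + B₀.mk - 21]
29. n0.val = 11  [B₀.hot - 16]
30. n0.tag = "zzpu"  [S.hot ++ S.lab]

11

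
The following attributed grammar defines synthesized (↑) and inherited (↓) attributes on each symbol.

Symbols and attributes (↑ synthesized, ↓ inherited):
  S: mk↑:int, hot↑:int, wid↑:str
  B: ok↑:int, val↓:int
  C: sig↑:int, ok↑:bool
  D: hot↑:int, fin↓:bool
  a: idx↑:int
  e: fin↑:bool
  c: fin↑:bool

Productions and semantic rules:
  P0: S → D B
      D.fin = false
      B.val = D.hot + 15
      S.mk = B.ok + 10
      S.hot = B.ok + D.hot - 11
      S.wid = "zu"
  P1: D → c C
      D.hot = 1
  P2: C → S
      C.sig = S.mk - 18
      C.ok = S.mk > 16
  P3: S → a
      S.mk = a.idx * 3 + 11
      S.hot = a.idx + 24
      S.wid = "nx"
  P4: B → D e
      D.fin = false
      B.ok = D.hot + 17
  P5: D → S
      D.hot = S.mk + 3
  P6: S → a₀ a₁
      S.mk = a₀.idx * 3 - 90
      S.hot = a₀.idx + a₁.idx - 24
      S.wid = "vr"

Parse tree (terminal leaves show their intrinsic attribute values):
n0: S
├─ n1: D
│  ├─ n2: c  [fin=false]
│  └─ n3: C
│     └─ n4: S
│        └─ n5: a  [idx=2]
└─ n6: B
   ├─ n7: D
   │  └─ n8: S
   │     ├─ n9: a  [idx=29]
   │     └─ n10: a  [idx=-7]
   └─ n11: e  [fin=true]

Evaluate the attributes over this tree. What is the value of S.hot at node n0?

1. n1.fin = false  [false]
2. n2.fin = false  [terminal]
3. n5.idx = 2  [terminal]
4. n4.mk = 17  [a.idx * 3 + 11]
5. n4.hot = 26  [a.idx + 24]
6. n4.wid = "nx"  ["nx"]
7. n3.sig = -1  [S.mk - 18]
8. n3.ok = true  [S.mk > 16]
9. n1.hot = 1  [1]
10. n6.val = 16  [D.hot + 15]
11. n7.fin = false  [false]
12. n9.idx = 29  [terminal]
13. n10.idx = -7  [terminal]
14. n8.mk = -3  [a₀.idx * 3 - 90]
15. n8.hot = -2  [a₀.idx + a₁.idx - 24]
16. n8.wid = "vr"  ["vr"]
17. n7.hot = 0  [S.mk + 3]
18. n11.fin = true  [terminal]
19. n6.ok = 17  [D.hot + 17]
20. n0.mk = 27  [B.ok + 10]
21. n0.hot = 7  [B.ok + D.hot - 11]
22. n0.wid = "zu"  ["zu"]

7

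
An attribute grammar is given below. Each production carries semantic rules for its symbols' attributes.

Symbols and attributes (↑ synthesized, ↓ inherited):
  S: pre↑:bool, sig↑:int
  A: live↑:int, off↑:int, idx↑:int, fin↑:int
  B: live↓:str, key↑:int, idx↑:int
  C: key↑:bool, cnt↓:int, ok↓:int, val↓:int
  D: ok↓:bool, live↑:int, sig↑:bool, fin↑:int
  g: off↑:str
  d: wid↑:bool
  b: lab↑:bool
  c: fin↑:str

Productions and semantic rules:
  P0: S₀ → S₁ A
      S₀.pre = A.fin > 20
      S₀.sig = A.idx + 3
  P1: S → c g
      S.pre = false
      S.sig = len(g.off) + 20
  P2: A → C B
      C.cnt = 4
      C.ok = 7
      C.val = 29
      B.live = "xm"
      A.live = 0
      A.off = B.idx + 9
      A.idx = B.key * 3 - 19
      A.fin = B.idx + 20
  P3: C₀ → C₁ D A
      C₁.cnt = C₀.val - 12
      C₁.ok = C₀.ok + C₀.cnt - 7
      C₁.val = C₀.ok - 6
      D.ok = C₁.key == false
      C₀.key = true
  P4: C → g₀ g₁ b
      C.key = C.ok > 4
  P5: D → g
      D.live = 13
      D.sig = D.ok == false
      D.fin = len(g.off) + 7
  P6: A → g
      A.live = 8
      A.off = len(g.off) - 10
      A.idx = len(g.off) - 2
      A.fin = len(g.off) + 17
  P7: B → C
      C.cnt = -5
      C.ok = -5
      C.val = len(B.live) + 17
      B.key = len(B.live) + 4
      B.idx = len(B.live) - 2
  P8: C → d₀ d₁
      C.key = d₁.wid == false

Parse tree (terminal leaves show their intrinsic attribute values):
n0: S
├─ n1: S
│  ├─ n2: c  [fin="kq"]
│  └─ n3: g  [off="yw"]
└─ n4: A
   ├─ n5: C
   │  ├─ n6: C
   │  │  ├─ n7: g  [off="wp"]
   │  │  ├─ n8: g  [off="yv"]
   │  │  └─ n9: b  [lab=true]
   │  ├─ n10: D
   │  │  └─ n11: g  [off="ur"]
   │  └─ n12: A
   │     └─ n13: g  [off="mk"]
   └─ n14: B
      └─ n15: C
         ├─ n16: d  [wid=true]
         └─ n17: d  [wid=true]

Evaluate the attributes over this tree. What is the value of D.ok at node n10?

1. n2.fin = "kq"  [terminal]
2. n3.off = "yw"  [terminal]
3. n1.pre = false  [false]
4. n1.sig = 22  [len(g.off) + 20]
5. n5.cnt = 4  [4]
6. n5.ok = 7  [7]
7. n5.val = 29  [29]
8. n6.cnt = 17  [C₀.val - 12]
9. n6.ok = 4  [C₀.ok + C₀.cnt - 7]
10. n6.val = 1  [C₀.ok - 6]
11. n7.off = "wp"  [terminal]
12. n8.off = "yv"  [terminal]
13. n9.lab = true  [terminal]
14. n6.key = false  [C.ok > 4]
15. n10.ok = true  [C₁.key == false]
16. n11.off = "ur"  [terminal]
17. n10.live = 13  [13]
18. n10.sig = false  [D.ok == false]
19. n10.fin = 9  [len(g.off) + 7]
20. n13.off = "mk"  [terminal]
21. n12.live = 8  [8]
22. n12.off = -8  [len(g.off) - 10]
23. n12.idx = 0  [len(g.off) - 2]
24. n12.fin = 19  [len(g.off) + 17]
25. n5.key = true  [true]
26. n14.live = "xm"  ["xm"]
27. n15.cnt = -5  [-5]
28. n15.ok = -5  [-5]
29. n15.val = 19  [len(B.live) + 17]
30. n16.wid = true  [terminal]
31. n17.wid = true  [terminal]
32. n15.key = false  [d₁.wid == false]
33. n14.key = 6  [len(B.live) + 4]
34. n14.idx = 0  [len(B.live) - 2]
35. n4.live = 0  [0]
36. n4.off = 9  [B.idx + 9]
37. n4.idx = -1  [B.key * 3 - 19]
38. n4.fin = 20  [B.idx + 20]
39. n0.pre = false  [A.fin > 20]
40. n0.sig = 2  [A.idx + 3]

true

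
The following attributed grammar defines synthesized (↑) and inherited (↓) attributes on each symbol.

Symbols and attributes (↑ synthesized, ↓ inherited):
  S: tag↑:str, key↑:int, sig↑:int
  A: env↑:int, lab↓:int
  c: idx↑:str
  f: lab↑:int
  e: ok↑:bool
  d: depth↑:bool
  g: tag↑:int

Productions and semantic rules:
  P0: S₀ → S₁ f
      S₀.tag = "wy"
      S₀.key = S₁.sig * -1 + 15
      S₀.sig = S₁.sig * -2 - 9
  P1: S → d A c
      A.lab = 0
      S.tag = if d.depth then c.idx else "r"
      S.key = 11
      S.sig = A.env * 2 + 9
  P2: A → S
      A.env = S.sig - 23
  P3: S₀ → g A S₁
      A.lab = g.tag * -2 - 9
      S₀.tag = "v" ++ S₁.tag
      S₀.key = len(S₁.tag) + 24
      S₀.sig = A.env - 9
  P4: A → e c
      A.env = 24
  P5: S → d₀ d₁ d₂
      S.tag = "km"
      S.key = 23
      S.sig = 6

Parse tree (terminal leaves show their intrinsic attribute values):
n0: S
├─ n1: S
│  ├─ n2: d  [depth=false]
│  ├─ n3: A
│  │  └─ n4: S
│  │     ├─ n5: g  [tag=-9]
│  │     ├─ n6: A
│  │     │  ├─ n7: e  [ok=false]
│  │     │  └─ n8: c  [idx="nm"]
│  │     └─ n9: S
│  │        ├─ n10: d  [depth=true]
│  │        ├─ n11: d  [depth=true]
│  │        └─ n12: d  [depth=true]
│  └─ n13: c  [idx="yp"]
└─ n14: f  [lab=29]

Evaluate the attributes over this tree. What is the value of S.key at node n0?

22

1. n2.depth = false  [terminal]
2. n3.lab = 0  [0]
3. n5.tag = -9  [terminal]
4. n6.lab = 9  [g.tag * -2 - 9]
5. n7.ok = false  [terminal]
6. n8.idx = "nm"  [terminal]
7. n6.env = 24  [24]
8. n10.depth = true  [terminal]
9. n11.depth = true  [terminal]
10. n12.depth = true  [terminal]
11. n9.tag = "km"  ["km"]
12. n9.key = 23  [23]
13. n9.sig = 6  [6]
14. n4.tag = "vkm"  ["v" ++ S₁.tag]
15. n4.key = 26  [len(S₁.tag) + 24]
16. n4.sig = 15  [A.env - 9]
17. n3.env = -8  [S.sig - 23]
18. n13.idx = "yp"  [terminal]
19. n1.tag = "r"  [if d.depth then c.idx else "r"]
20. n1.key = 11  [11]
21. n1.sig = -7  [A.env * 2 + 9]
22. n14.lab = 29  [terminal]
23. n0.tag = "wy"  ["wy"]
24. n0.key = 22  [S₁.sig * -1 + 15]
25. n0.sig = 5  [S₁.sig * -2 - 9]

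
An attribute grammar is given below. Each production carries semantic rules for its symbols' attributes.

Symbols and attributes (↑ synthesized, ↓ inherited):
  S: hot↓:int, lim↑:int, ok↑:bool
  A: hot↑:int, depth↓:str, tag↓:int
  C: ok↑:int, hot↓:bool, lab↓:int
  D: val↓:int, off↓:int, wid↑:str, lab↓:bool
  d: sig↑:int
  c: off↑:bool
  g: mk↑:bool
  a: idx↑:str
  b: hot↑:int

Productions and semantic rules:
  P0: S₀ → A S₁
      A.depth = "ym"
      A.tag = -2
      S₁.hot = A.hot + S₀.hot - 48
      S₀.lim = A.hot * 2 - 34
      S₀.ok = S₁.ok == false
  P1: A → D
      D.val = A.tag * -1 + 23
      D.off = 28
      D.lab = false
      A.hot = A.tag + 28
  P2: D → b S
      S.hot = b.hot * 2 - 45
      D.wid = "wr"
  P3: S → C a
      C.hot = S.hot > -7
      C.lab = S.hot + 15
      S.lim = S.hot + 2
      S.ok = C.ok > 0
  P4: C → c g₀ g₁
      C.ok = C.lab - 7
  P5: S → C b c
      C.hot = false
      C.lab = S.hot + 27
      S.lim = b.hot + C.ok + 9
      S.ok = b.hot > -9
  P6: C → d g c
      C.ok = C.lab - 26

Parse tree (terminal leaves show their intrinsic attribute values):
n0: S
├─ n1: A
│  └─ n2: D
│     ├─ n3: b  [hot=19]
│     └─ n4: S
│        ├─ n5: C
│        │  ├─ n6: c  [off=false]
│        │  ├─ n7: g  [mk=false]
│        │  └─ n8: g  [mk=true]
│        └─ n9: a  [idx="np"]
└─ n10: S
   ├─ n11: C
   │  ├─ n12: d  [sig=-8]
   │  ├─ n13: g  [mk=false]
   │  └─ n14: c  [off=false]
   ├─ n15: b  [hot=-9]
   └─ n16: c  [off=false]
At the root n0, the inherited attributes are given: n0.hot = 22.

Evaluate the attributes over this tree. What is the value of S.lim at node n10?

1. n0.hot = 22  [given at root]
2. n1.depth = "ym"  ["ym"]
3. n1.tag = -2  [-2]
4. n2.val = 25  [A.tag * -1 + 23]
5. n2.off = 28  [28]
6. n2.lab = false  [false]
7. n3.hot = 19  [terminal]
8. n4.hot = -7  [b.hot * 2 - 45]
9. n5.hot = false  [S.hot > -7]
10. n5.lab = 8  [S.hot + 15]
11. n6.off = false  [terminal]
12. n7.mk = false  [terminal]
13. n8.mk = true  [terminal]
14. n5.ok = 1  [C.lab - 7]
15. n9.idx = "np"  [terminal]
16. n4.lim = -5  [S.hot + 2]
17. n4.ok = true  [C.ok > 0]
18. n2.wid = "wr"  ["wr"]
19. n1.hot = 26  [A.tag + 28]
20. n10.hot = 0  [A.hot + S₀.hot - 48]
21. n11.hot = false  [false]
22. n11.lab = 27  [S.hot + 27]
23. n12.sig = -8  [terminal]
24. n13.mk = false  [terminal]
25. n14.off = false  [terminal]
26. n11.ok = 1  [C.lab - 26]
27. n15.hot = -9  [terminal]
28. n16.off = false  [terminal]
29. n10.lim = 1  [b.hot + C.ok + 9]
30. n10.ok = false  [b.hot > -9]
31. n0.lim = 18  [A.hot * 2 - 34]
32. n0.ok = true  [S₁.ok == false]

1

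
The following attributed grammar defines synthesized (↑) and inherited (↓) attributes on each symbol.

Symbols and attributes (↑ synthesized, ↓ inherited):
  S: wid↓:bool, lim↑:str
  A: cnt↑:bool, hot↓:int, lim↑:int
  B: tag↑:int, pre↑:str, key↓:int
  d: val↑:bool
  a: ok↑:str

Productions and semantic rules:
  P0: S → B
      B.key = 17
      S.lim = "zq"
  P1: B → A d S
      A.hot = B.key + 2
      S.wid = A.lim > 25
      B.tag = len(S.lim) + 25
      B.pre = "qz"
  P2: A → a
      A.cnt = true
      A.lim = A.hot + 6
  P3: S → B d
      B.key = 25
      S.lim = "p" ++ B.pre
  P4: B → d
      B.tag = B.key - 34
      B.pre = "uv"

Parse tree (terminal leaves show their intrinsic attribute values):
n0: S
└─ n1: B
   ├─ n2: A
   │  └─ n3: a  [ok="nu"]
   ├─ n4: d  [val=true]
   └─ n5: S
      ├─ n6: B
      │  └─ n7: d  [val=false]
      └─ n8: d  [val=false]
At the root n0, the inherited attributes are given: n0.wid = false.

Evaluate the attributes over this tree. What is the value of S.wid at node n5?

false

1. n0.wid = false  [given at root]
2. n1.key = 17  [17]
3. n2.hot = 19  [B.key + 2]
4. n3.ok = "nu"  [terminal]
5. n2.cnt = true  [true]
6. n2.lim = 25  [A.hot + 6]
7. n4.val = true  [terminal]
8. n5.wid = false  [A.lim > 25]
9. n6.key = 25  [25]
10. n7.val = false  [terminal]
11. n6.tag = -9  [B.key - 34]
12. n6.pre = "uv"  ["uv"]
13. n8.val = false  [terminal]
14. n5.lim = "puv"  ["p" ++ B.pre]
15. n1.tag = 28  [len(S.lim) + 25]
16. n1.pre = "qz"  ["qz"]
17. n0.lim = "zq"  ["zq"]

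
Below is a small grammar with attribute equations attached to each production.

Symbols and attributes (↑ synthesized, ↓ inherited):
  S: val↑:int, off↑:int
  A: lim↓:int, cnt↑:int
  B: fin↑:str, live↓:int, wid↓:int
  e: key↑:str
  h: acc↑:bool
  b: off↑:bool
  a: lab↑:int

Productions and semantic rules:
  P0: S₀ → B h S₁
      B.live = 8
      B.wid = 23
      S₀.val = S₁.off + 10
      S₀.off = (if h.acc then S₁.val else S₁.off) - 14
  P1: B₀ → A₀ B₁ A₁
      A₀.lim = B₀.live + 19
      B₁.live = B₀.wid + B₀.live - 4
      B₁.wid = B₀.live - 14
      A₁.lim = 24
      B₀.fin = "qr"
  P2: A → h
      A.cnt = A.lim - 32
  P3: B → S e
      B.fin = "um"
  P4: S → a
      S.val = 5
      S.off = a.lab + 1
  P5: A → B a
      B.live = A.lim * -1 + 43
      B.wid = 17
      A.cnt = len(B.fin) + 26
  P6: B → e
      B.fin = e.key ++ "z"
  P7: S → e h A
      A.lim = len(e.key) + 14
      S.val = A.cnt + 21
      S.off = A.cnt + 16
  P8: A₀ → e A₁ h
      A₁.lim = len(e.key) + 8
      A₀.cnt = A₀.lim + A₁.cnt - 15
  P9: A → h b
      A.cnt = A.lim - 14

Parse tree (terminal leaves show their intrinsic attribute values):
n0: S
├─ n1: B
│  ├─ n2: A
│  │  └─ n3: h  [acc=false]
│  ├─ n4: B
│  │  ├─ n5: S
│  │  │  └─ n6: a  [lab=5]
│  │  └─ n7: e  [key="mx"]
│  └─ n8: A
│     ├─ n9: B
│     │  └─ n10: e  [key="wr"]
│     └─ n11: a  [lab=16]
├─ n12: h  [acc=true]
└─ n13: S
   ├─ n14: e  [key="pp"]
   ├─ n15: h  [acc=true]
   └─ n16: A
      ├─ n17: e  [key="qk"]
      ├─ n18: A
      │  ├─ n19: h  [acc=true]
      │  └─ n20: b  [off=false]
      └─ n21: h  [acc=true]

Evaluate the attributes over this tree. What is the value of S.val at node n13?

1. n1.live = 8  [8]
2. n1.wid = 23  [23]
3. n2.lim = 27  [B₀.live + 19]
4. n3.acc = false  [terminal]
5. n2.cnt = -5  [A.lim - 32]
6. n4.live = 27  [B₀.wid + B₀.live - 4]
7. n4.wid = -6  [B₀.live - 14]
8. n6.lab = 5  [terminal]
9. n5.val = 5  [5]
10. n5.off = 6  [a.lab + 1]
11. n7.key = "mx"  [terminal]
12. n4.fin = "um"  ["um"]
13. n8.lim = 24  [24]
14. n9.live = 19  [A.lim * -1 + 43]
15. n9.wid = 17  [17]
16. n10.key = "wr"  [terminal]
17. n9.fin = "wrz"  [e.key ++ "z"]
18. n11.lab = 16  [terminal]
19. n8.cnt = 29  [len(B.fin) + 26]
20. n1.fin = "qr"  ["qr"]
21. n12.acc = true  [terminal]
22. n14.key = "pp"  [terminal]
23. n15.acc = true  [terminal]
24. n16.lim = 16  [len(e.key) + 14]
25. n17.key = "qk"  [terminal]
26. n18.lim = 10  [len(e.key) + 8]
27. n19.acc = true  [terminal]
28. n20.off = false  [terminal]
29. n18.cnt = -4  [A.lim - 14]
30. n21.acc = true  [terminal]
31. n16.cnt = -3  [A₀.lim + A₁.cnt - 15]
32. n13.val = 18  [A.cnt + 21]
33. n13.off = 13  [A.cnt + 16]
34. n0.val = 23  [S₁.off + 10]
35. n0.off = 4  [(if h.acc then S₁.val else S₁.off) - 14]

18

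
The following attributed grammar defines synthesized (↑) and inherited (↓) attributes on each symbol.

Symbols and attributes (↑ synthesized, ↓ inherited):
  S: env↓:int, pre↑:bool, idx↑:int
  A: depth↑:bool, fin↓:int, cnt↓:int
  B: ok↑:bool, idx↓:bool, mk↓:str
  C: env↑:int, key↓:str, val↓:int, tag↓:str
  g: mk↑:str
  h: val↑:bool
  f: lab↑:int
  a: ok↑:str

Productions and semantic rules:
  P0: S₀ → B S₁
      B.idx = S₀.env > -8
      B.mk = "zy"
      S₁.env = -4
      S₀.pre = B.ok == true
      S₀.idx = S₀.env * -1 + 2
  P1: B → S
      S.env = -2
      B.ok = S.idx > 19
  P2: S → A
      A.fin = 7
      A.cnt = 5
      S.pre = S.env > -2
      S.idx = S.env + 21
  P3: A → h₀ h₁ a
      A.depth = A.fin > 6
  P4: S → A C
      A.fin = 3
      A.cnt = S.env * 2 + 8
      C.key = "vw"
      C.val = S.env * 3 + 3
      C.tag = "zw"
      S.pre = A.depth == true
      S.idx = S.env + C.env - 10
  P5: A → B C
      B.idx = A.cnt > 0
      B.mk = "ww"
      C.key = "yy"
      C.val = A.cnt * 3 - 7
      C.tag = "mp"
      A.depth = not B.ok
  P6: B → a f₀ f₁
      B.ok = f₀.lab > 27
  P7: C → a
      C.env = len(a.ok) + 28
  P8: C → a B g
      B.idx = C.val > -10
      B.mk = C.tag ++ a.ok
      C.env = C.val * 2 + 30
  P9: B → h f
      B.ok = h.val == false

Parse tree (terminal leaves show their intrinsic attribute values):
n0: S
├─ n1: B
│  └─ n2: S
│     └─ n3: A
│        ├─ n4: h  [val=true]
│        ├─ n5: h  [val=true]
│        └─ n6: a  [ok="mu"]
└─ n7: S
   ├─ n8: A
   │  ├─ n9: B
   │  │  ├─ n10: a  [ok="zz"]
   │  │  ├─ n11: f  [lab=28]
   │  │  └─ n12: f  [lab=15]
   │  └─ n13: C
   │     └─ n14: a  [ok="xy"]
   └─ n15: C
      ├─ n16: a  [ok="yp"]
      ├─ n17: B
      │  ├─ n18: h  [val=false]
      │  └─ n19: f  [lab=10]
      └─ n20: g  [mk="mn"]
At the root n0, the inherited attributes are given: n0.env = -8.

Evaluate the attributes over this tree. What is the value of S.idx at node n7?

-2

1. n0.env = -8  [given at root]
2. n1.idx = false  [S₀.env > -8]
3. n1.mk = "zy"  ["zy"]
4. n2.env = -2  [-2]
5. n3.fin = 7  [7]
6. n3.cnt = 5  [5]
7. n4.val = true  [terminal]
8. n5.val = true  [terminal]
9. n6.ok = "mu"  [terminal]
10. n3.depth = true  [A.fin > 6]
11. n2.pre = false  [S.env > -2]
12. n2.idx = 19  [S.env + 21]
13. n1.ok = false  [S.idx > 19]
14. n7.env = -4  [-4]
15. n8.fin = 3  [3]
16. n8.cnt = 0  [S.env * 2 + 8]
17. n9.idx = false  [A.cnt > 0]
18. n9.mk = "ww"  ["ww"]
19. n10.ok = "zz"  [terminal]
20. n11.lab = 28  [terminal]
21. n12.lab = 15  [terminal]
22. n9.ok = true  [f₀.lab > 27]
23. n13.key = "yy"  ["yy"]
24. n13.val = -7  [A.cnt * 3 - 7]
25. n13.tag = "mp"  ["mp"]
26. n14.ok = "xy"  [terminal]
27. n13.env = 30  [len(a.ok) + 28]
28. n8.depth = false  [not B.ok]
29. n15.key = "vw"  ["vw"]
30. n15.val = -9  [S.env * 3 + 3]
31. n15.tag = "zw"  ["zw"]
32. n16.ok = "yp"  [terminal]
33. n17.idx = true  [C.val > -10]
34. n17.mk = "zwyp"  [C.tag ++ a.ok]
35. n18.val = false  [terminal]
36. n19.lab = 10  [terminal]
37. n17.ok = true  [h.val == false]
38. n20.mk = "mn"  [terminal]
39. n15.env = 12  [C.val * 2 + 30]
40. n7.pre = false  [A.depth == true]
41. n7.idx = -2  [S.env + C.env - 10]
42. n0.pre = false  [B.ok == true]
43. n0.idx = 10  [S₀.env * -1 + 2]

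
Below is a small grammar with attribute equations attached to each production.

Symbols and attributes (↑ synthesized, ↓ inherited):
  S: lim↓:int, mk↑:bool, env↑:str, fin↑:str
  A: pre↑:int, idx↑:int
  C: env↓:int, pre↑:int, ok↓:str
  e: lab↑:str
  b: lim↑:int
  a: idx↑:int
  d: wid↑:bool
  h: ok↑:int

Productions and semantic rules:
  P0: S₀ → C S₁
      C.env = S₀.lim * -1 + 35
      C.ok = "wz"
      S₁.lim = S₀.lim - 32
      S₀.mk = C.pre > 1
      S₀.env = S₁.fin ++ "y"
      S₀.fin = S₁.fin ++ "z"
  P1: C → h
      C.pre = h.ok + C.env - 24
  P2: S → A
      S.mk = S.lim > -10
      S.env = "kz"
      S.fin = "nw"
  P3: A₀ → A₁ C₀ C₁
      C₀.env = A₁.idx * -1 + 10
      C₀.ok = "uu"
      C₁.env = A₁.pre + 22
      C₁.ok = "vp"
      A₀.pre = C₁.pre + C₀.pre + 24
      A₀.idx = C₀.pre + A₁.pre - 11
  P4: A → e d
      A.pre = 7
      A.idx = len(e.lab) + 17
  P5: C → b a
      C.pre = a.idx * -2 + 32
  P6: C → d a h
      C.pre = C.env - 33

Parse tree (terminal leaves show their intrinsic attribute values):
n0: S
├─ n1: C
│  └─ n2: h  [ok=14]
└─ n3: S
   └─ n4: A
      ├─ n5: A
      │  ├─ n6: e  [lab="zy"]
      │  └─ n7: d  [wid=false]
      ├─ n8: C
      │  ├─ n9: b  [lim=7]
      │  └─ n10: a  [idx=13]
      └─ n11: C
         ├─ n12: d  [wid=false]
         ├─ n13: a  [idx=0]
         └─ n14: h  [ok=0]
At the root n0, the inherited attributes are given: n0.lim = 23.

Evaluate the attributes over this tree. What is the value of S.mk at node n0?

true

1. n0.lim = 23  [given at root]
2. n1.env = 12  [S₀.lim * -1 + 35]
3. n1.ok = "wz"  ["wz"]
4. n2.ok = 14  [terminal]
5. n1.pre = 2  [h.ok + C.env - 24]
6. n3.lim = -9  [S₀.lim - 32]
7. n6.lab = "zy"  [terminal]
8. n7.wid = false  [terminal]
9. n5.pre = 7  [7]
10. n5.idx = 19  [len(e.lab) + 17]
11. n8.env = -9  [A₁.idx * -1 + 10]
12. n8.ok = "uu"  ["uu"]
13. n9.lim = 7  [terminal]
14. n10.idx = 13  [terminal]
15. n8.pre = 6  [a.idx * -2 + 32]
16. n11.env = 29  [A₁.pre + 22]
17. n11.ok = "vp"  ["vp"]
18. n12.wid = false  [terminal]
19. n13.idx = 0  [terminal]
20. n14.ok = 0  [terminal]
21. n11.pre = -4  [C.env - 33]
22. n4.pre = 26  [C₁.pre + C₀.pre + 24]
23. n4.idx = 2  [C₀.pre + A₁.pre - 11]
24. n3.mk = true  [S.lim > -10]
25. n3.env = "kz"  ["kz"]
26. n3.fin = "nw"  ["nw"]
27. n0.mk = true  [C.pre > 1]
28. n0.env = "nwy"  [S₁.fin ++ "y"]
29. n0.fin = "nwz"  [S₁.fin ++ "z"]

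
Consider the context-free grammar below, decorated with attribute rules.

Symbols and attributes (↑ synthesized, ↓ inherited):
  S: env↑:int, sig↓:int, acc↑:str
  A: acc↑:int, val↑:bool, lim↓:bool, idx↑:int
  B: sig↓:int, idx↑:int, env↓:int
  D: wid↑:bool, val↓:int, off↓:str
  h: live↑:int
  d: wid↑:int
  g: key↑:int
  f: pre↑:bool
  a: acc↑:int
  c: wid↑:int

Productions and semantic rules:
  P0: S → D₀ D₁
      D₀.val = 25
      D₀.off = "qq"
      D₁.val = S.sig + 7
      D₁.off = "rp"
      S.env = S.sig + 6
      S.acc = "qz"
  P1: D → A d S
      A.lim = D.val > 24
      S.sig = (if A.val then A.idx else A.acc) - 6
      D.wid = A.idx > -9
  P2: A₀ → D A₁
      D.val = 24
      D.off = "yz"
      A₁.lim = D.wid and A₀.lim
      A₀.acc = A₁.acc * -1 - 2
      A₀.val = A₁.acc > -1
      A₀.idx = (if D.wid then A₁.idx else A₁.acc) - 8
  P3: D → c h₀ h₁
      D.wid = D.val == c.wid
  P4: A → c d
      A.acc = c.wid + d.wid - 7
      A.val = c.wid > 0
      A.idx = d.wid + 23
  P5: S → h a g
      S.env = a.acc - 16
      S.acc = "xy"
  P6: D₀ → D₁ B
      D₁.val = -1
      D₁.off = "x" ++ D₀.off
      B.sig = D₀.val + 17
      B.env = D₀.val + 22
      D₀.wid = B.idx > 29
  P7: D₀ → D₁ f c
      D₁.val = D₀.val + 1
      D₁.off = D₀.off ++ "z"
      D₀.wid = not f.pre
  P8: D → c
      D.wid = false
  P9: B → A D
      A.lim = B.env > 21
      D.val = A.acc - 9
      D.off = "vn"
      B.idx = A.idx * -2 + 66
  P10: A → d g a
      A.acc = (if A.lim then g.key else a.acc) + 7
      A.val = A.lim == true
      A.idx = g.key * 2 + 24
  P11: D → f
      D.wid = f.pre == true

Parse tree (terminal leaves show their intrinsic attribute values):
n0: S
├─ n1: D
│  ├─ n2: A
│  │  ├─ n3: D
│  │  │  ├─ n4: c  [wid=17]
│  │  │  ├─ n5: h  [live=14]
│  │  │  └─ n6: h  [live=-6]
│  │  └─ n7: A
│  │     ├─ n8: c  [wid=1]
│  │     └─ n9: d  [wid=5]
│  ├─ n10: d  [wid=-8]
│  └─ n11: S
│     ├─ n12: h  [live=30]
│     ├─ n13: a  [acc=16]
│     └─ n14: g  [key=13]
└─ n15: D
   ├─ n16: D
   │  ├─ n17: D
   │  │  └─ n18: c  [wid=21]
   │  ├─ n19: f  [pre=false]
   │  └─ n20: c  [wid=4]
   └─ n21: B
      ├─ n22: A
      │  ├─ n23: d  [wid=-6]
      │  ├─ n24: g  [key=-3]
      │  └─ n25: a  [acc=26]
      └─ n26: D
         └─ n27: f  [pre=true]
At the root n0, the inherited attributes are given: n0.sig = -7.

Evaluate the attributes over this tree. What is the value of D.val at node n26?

-5

1. n0.sig = -7  [given at root]
2. n1.val = 25  [25]
3. n1.off = "qq"  ["qq"]
4. n2.lim = true  [D.val > 24]
5. n3.val = 24  [24]
6. n3.off = "yz"  ["yz"]
7. n4.wid = 17  [terminal]
8. n5.live = 14  [terminal]
9. n6.live = -6  [terminal]
10. n3.wid = false  [D.val == c.wid]
11. n7.lim = false  [D.wid and A₀.lim]
12. n8.wid = 1  [terminal]
13. n9.wid = 5  [terminal]
14. n7.acc = -1  [c.wid + d.wid - 7]
15. n7.val = true  [c.wid > 0]
16. n7.idx = 28  [d.wid + 23]
17. n2.acc = -1  [A₁.acc * -1 - 2]
18. n2.val = false  [A₁.acc > -1]
19. n2.idx = -9  [(if D.wid then A₁.idx else A₁.acc) - 8]
20. n10.wid = -8  [terminal]
21. n11.sig = -7  [(if A.val then A.idx else A.acc) - 6]
22. n12.live = 30  [terminal]
23. n13.acc = 16  [terminal]
24. n14.key = 13  [terminal]
25. n11.env = 0  [a.acc - 16]
26. n11.acc = "xy"  ["xy"]
27. n1.wid = false  [A.idx > -9]
28. n15.val = 0  [S.sig + 7]
29. n15.off = "rp"  ["rp"]
30. n16.val = -1  [-1]
31. n16.off = "xrp"  ["x" ++ D₀.off]
32. n17.val = 0  [D₀.val + 1]
33. n17.off = "xrpz"  [D₀.off ++ "z"]
34. n18.wid = 21  [terminal]
35. n17.wid = false  [false]
36. n19.pre = false  [terminal]
37. n20.wid = 4  [terminal]
38. n16.wid = true  [not f.pre]
39. n21.sig = 17  [D₀.val + 17]
40. n21.env = 22  [D₀.val + 22]
41. n22.lim = true  [B.env > 21]
42. n23.wid = -6  [terminal]
43. n24.key = -3  [terminal]
44. n25.acc = 26  [terminal]
45. n22.acc = 4  [(if A.lim then g.key else a.acc) + 7]
46. n22.val = true  [A.lim == true]
47. n22.idx = 18  [g.key * 2 + 24]
48. n26.val = -5  [A.acc - 9]
49. n26.off = "vn"  ["vn"]
50. n27.pre = true  [terminal]
51. n26.wid = true  [f.pre == true]
52. n21.idx = 30  [A.idx * -2 + 66]
53. n15.wid = true  [B.idx > 29]
54. n0.env = -1  [S.sig + 6]
55. n0.acc = "qz"  ["qz"]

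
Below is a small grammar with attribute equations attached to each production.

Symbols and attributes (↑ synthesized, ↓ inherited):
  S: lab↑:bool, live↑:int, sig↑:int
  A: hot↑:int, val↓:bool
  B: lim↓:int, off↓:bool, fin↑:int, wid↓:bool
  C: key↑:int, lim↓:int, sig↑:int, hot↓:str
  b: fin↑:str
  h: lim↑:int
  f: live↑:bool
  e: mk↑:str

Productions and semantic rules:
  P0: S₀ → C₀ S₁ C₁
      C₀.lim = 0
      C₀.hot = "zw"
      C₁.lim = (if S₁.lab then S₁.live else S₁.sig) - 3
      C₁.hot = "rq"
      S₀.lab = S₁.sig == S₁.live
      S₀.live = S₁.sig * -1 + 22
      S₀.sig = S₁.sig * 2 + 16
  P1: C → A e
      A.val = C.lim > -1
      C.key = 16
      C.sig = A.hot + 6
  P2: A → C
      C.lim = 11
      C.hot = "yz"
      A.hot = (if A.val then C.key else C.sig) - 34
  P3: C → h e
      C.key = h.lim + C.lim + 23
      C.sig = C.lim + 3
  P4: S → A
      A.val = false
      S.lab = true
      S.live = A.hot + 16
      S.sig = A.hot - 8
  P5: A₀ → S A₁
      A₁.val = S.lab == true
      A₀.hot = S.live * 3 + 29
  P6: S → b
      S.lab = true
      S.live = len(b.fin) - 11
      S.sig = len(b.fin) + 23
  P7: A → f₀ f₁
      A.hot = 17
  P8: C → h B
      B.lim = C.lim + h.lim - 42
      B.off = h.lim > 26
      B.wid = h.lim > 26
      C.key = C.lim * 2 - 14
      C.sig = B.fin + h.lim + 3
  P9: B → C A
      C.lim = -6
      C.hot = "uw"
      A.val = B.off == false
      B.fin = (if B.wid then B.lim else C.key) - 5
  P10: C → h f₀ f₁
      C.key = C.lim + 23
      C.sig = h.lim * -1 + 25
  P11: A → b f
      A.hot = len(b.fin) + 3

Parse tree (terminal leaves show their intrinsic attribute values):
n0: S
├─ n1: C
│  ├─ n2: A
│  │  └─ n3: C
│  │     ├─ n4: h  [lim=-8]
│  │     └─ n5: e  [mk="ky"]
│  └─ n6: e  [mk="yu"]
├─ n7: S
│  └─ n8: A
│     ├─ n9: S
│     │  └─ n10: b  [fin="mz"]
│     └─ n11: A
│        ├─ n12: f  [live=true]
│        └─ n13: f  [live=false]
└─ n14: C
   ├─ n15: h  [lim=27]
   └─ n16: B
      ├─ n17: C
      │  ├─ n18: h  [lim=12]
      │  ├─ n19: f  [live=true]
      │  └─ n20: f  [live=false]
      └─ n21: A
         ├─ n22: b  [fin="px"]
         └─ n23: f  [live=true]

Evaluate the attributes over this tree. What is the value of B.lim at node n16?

0

1. n1.lim = 0  [0]
2. n1.hot = "zw"  ["zw"]
3. n2.val = true  [C.lim > -1]
4. n3.lim = 11  [11]
5. n3.hot = "yz"  ["yz"]
6. n4.lim = -8  [terminal]
7. n5.mk = "ky"  [terminal]
8. n3.key = 26  [h.lim + C.lim + 23]
9. n3.sig = 14  [C.lim + 3]
10. n2.hot = -8  [(if A.val then C.key else C.sig) - 34]
11. n6.mk = "yu"  [terminal]
12. n1.key = 16  [16]
13. n1.sig = -2  [A.hot + 6]
14. n8.val = false  [false]
15. n10.fin = "mz"  [terminal]
16. n9.lab = true  [true]
17. n9.live = -9  [len(b.fin) - 11]
18. n9.sig = 25  [len(b.fin) + 23]
19. n11.val = true  [S.lab == true]
20. n12.live = true  [terminal]
21. n13.live = false  [terminal]
22. n11.hot = 17  [17]
23. n8.hot = 2  [S.live * 3 + 29]
24. n7.lab = true  [true]
25. n7.live = 18  [A.hot + 16]
26. n7.sig = -6  [A.hot - 8]
27. n14.lim = 15  [(if S₁.lab then S₁.live else S₁.sig) - 3]
28. n14.hot = "rq"  ["rq"]
29. n15.lim = 27  [terminal]
30. n16.lim = 0  [C.lim + h.lim - 42]
31. n16.off = true  [h.lim > 26]
32. n16.wid = true  [h.lim > 26]
33. n17.lim = -6  [-6]
34. n17.hot = "uw"  ["uw"]
35. n18.lim = 12  [terminal]
36. n19.live = true  [terminal]
37. n20.live = false  [terminal]
38. n17.key = 17  [C.lim + 23]
39. n17.sig = 13  [h.lim * -1 + 25]
40. n21.val = false  [B.off == false]
41. n22.fin = "px"  [terminal]
42. n23.live = true  [terminal]
43. n21.hot = 5  [len(b.fin) + 3]
44. n16.fin = -5  [(if B.wid then B.lim else C.key) - 5]
45. n14.key = 16  [C.lim * 2 - 14]
46. n14.sig = 25  [B.fin + h.lim + 3]
47. n0.lab = false  [S₁.sig == S₁.live]
48. n0.live = 28  [S₁.sig * -1 + 22]
49. n0.sig = 4  [S₁.sig * 2 + 16]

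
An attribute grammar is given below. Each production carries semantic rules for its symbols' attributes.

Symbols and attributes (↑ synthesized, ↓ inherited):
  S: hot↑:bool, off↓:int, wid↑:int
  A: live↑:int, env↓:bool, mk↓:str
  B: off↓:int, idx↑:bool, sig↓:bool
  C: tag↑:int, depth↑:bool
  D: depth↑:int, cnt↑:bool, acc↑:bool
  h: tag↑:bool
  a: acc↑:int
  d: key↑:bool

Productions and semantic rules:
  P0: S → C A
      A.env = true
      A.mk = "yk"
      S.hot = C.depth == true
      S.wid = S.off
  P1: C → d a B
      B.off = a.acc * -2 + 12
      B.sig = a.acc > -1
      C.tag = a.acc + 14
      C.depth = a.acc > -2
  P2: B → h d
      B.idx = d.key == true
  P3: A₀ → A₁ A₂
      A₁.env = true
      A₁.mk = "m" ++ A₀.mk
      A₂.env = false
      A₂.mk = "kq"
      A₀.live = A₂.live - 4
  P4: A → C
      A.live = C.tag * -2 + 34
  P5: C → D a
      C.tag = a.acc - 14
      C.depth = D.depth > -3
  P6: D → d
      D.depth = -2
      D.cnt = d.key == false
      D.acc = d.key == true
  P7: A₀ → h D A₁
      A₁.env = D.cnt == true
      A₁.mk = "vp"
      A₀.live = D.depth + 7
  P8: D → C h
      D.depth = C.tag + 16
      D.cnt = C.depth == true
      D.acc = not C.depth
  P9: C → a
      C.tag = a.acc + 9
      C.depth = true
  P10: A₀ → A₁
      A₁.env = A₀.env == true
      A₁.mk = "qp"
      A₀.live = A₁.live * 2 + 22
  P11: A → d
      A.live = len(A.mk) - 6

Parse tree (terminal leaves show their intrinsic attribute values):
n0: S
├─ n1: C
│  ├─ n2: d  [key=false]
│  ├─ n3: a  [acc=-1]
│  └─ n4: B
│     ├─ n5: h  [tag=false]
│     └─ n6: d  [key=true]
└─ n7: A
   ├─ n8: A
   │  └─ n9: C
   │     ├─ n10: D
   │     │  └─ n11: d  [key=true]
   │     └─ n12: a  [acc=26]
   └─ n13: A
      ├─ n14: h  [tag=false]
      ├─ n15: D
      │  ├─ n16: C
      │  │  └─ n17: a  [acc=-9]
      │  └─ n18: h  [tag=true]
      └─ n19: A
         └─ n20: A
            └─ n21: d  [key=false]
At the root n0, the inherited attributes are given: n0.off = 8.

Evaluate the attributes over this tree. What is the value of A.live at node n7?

19

1. n0.off = 8  [given at root]
2. n2.key = false  [terminal]
3. n3.acc = -1  [terminal]
4. n4.off = 14  [a.acc * -2 + 12]
5. n4.sig = false  [a.acc > -1]
6. n5.tag = false  [terminal]
7. n6.key = true  [terminal]
8. n4.idx = true  [d.key == true]
9. n1.tag = 13  [a.acc + 14]
10. n1.depth = true  [a.acc > -2]
11. n7.env = true  [true]
12. n7.mk = "yk"  ["yk"]
13. n8.env = true  [true]
14. n8.mk = "myk"  ["m" ++ A₀.mk]
15. n11.key = true  [terminal]
16. n10.depth = -2  [-2]
17. n10.cnt = false  [d.key == false]
18. n10.acc = true  [d.key == true]
19. n12.acc = 26  [terminal]
20. n9.tag = 12  [a.acc - 14]
21. n9.depth = true  [D.depth > -3]
22. n8.live = 10  [C.tag * -2 + 34]
23. n13.env = false  [false]
24. n13.mk = "kq"  ["kq"]
25. n14.tag = false  [terminal]
26. n17.acc = -9  [terminal]
27. n16.tag = 0  [a.acc + 9]
28. n16.depth = true  [true]
29. n18.tag = true  [terminal]
30. n15.depth = 16  [C.tag + 16]
31. n15.cnt = true  [C.depth == true]
32. n15.acc = false  [not C.depth]
33. n19.env = true  [D.cnt == true]
34. n19.mk = "vp"  ["vp"]
35. n20.env = true  [A₀.env == true]
36. n20.mk = "qp"  ["qp"]
37. n21.key = false  [terminal]
38. n20.live = -4  [len(A.mk) - 6]
39. n19.live = 14  [A₁.live * 2 + 22]
40. n13.live = 23  [D.depth + 7]
41. n7.live = 19  [A₂.live - 4]
42. n0.hot = true  [C.depth == true]
43. n0.wid = 8  [S.off]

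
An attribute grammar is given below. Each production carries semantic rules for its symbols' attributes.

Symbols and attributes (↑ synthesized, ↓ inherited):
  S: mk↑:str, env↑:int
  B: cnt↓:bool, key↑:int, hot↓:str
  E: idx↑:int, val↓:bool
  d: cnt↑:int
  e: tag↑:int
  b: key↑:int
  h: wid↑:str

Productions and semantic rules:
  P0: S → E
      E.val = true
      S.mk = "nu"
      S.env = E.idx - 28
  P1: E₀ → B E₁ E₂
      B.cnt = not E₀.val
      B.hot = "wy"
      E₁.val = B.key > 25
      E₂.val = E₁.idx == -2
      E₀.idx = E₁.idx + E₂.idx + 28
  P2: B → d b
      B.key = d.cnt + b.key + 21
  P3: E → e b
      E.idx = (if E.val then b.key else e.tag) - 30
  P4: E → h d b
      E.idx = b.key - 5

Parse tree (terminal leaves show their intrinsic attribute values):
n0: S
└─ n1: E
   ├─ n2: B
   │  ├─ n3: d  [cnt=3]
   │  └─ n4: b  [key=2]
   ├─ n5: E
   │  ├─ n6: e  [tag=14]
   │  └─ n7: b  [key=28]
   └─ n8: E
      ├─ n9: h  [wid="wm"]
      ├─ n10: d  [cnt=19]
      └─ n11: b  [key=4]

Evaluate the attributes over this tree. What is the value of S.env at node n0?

1. n1.val = true  [true]
2. n2.cnt = false  [not E₀.val]
3. n2.hot = "wy"  ["wy"]
4. n3.cnt = 3  [terminal]
5. n4.key = 2  [terminal]
6. n2.key = 26  [d.cnt + b.key + 21]
7. n5.val = true  [B.key > 25]
8. n6.tag = 14  [terminal]
9. n7.key = 28  [terminal]
10. n5.idx = -2  [(if E.val then b.key else e.tag) - 30]
11. n8.val = true  [E₁.idx == -2]
12. n9.wid = "wm"  [terminal]
13. n10.cnt = 19  [terminal]
14. n11.key = 4  [terminal]
15. n8.idx = -1  [b.key - 5]
16. n1.idx = 25  [E₁.idx + E₂.idx + 28]
17. n0.mk = "nu"  ["nu"]
18. n0.env = -3  [E.idx - 28]

-3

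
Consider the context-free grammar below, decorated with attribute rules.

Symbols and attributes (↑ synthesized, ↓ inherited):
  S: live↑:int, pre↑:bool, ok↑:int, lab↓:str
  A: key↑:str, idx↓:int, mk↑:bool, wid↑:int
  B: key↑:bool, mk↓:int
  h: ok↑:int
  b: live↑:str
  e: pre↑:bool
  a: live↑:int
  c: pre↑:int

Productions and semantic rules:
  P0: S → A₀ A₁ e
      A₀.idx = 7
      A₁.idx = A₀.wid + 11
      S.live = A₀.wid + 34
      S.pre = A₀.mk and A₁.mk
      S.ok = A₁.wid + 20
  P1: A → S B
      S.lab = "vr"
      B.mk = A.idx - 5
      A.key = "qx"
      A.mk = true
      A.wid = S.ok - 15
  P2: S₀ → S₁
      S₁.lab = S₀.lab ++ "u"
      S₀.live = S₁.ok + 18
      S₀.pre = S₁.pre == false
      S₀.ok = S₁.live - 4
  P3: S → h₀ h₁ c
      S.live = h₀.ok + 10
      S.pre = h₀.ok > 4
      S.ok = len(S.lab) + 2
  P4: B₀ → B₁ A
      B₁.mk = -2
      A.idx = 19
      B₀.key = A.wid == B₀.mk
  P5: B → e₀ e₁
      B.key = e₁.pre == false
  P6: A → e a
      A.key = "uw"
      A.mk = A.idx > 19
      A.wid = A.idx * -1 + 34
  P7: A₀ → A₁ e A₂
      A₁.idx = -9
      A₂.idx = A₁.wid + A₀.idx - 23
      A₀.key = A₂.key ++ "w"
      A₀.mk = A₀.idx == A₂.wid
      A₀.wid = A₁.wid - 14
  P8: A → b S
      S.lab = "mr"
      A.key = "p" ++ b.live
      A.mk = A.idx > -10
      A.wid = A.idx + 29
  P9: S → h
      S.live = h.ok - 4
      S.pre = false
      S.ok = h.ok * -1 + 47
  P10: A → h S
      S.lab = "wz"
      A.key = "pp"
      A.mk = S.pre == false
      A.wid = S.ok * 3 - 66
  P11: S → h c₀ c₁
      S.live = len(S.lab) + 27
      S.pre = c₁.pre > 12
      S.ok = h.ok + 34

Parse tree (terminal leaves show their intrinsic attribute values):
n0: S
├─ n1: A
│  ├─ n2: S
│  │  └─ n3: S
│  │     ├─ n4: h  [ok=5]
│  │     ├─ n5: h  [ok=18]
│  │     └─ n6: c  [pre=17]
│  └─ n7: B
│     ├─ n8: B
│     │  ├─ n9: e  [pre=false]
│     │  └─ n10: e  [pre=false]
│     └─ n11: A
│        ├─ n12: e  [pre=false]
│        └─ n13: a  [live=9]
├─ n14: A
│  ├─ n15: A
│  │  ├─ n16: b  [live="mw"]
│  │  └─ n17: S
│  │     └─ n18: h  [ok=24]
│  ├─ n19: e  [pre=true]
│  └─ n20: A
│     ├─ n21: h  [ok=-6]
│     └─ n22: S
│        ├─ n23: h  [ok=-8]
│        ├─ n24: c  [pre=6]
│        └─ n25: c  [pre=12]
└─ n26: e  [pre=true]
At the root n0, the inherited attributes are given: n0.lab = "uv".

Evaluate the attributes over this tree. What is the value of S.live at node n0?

1. n0.lab = "uv"  [given at root]
2. n1.idx = 7  [7]
3. n2.lab = "vr"  ["vr"]
4. n3.lab = "vru"  [S₀.lab ++ "u"]
5. n4.ok = 5  [terminal]
6. n5.ok = 18  [terminal]
7. n6.pre = 17  [terminal]
8. n3.live = 15  [h₀.ok + 10]
9. n3.pre = true  [h₀.ok > 4]
10. n3.ok = 5  [len(S.lab) + 2]
11. n2.live = 23  [S₁.ok + 18]
12. n2.pre = false  [S₁.pre == false]
13. n2.ok = 11  [S₁.live - 4]
14. n7.mk = 2  [A.idx - 5]
15. n8.mk = -2  [-2]
16. n9.pre = false  [terminal]
17. n10.pre = false  [terminal]
18. n8.key = true  [e₁.pre == false]
19. n11.idx = 19  [19]
20. n12.pre = false  [terminal]
21. n13.live = 9  [terminal]
22. n11.key = "uw"  ["uw"]
23. n11.mk = false  [A.idx > 19]
24. n11.wid = 15  [A.idx * -1 + 34]
25. n7.key = false  [A.wid == B₀.mk]
26. n1.key = "qx"  ["qx"]
27. n1.mk = true  [true]
28. n1.wid = -4  [S.ok - 15]
29. n14.idx = 7  [A₀.wid + 11]
30. n15.idx = -9  [-9]
31. n16.live = "mw"  [terminal]
32. n17.lab = "mr"  ["mr"]
33. n18.ok = 24  [terminal]
34. n17.live = 20  [h.ok - 4]
35. n17.pre = false  [false]
36. n17.ok = 23  [h.ok * -1 + 47]
37. n15.key = "pmw"  ["p" ++ b.live]
38. n15.mk = true  [A.idx > -10]
39. n15.wid = 20  [A.idx + 29]
40. n19.pre = true  [terminal]
41. n20.idx = 4  [A₁.wid + A₀.idx - 23]
42. n21.ok = -6  [terminal]
43. n22.lab = "wz"  ["wz"]
44. n23.ok = -8  [terminal]
45. n24.pre = 6  [terminal]
46. n25.pre = 12  [terminal]
47. n22.live = 29  [len(S.lab) + 27]
48. n22.pre = false  [c₁.pre > 12]
49. n22.ok = 26  [h.ok + 34]
50. n20.key = "pp"  ["pp"]
51. n20.mk = true  [S.pre == false]
52. n20.wid = 12  [S.ok * 3 - 66]
53. n14.key = "ppw"  [A₂.key ++ "w"]
54. n14.mk = false  [A₀.idx == A₂.wid]
55. n14.wid = 6  [A₁.wid - 14]
56. n26.pre = true  [terminal]
57. n0.live = 30  [A₀.wid + 34]
58. n0.pre = false  [A₀.mk and A₁.mk]
59. n0.ok = 26  [A₁.wid + 20]

30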